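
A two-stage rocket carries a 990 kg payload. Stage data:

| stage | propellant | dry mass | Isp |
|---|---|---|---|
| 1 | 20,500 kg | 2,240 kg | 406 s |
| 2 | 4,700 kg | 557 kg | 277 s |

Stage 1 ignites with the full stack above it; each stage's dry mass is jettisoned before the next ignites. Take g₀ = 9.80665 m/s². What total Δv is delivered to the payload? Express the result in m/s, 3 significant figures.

Ignition mass of stage 1 = 20,500+2,240 + 4,700+557 + 990 = 28,987 kg.
Stage 1: m₀ = 28,987 kg, m_f = 28,987 − 20,500 = 8,487 kg; Δv = 406×9.80665×ln(3.415) = 3981.5×1.2283 ≈ 4891 m/s.
Stage 2: m₀ = 6,247 kg, m_f = 6,247 − 4,700 = 1,547 kg; Δv = 277×9.80665×ln(4.038) = 2716.4×1.3958 ≈ 3792 m/s.
Total Δv = 4891 + 3792 = 8683 m/s.

Δv ≈ 8680 m/s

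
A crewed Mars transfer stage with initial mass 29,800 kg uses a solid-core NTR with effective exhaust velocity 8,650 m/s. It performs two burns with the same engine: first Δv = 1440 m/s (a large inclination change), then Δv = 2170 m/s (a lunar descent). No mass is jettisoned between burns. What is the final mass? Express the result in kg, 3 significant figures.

After the first burn: m = 29800 × exp(−1440/8650.0) = 29800 × 0.84664 = 25,229.9 kg.
After the second burn: m = 25,229.9 × exp(−2170/8650.0) = 25,229.9 × 0.77813 = 19,632.1 kg.

final mass ≈ 19600 kg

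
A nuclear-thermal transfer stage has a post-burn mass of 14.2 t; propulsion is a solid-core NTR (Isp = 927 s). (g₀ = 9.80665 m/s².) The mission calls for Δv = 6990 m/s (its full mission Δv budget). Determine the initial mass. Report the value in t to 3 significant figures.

initial mass ≈ 30.6 t

v_e = Isp · g₀ = 927 × 9.80665 = 9090.8 m/s.
Rocket equation: m₀/m_f = exp(Δv / v_e) = exp(6990 / 9090.8) = exp(0.7689) = 2.1574.
m₀ = m_f × 2.1574 = 14.2 × 2.1574 = 30.6351 t.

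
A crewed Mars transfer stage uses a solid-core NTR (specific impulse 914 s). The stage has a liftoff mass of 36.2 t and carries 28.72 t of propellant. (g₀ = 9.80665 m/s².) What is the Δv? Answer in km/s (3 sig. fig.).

v_e = Isp · g₀ = 914 × 9.80665 = 8963.3 m/s.
m_f = m₀ − m_prop = 36.2 − 28.72 = 7.48 t.
Using Δv = v_e ln(m₀/m_f): Δv = v_e · ln(m₀/m_f) = 8963.3 × ln(4.84) = 8963.3 × 1.5768 ≈ 14133.5 m/s.

Δv ≈ 14.1 km/s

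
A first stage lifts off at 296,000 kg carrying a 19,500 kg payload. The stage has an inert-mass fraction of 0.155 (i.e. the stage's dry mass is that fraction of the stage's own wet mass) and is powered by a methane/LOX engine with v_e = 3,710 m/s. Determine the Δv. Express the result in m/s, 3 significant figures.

Stage wet mass = m₀ − payload = 296,000 − 19,500 = 276,500 kg.
Stage dry mass = ε × stage wet mass = 0.155 × 276,500 = 42,857.5 kg.
Burnout mass m_f = stage dry + payload = 42,857.5 + 19,500 = 62,357.5 kg.
Δv = v_e · ln(296,000/62,357.5) = 3710.0 × ln(4.747) = 3710.0 × 1.5575 ≈ 5778 m/s.

Δv ≈ 5780 m/s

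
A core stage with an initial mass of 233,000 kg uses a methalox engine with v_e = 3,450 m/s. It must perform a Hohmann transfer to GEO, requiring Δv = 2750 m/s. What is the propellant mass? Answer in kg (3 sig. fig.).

propellant mass ≈ 128000 kg

m₀/m_f = exp(Δv / v_e) = exp(2750 / 3450.0) = exp(0.7971) = 2.2191.
m_f = 233,000 / 2.2191 = 104,998 kg, so propellant = m₀ − m_f = 233,000 − 104,998 = 128,002 kg.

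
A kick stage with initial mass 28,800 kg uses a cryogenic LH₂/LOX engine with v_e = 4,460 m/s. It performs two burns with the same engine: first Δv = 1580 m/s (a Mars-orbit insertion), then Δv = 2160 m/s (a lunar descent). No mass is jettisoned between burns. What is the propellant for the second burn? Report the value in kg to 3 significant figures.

After the first burn: m = 28800 × exp(−1580/4460.0) = 28800 × 0.70169 = 20,208.7 kg.
After the second burn: m = 20,208.7 × exp(−2160/4460.0) = 20,208.7 × 0.61613 = 12,451.2 kg.
Second-burn propellant = 20,208.7 − 12,451.2 = 7,757.5 kg.

propellant for the second burn ≈ 7760 kg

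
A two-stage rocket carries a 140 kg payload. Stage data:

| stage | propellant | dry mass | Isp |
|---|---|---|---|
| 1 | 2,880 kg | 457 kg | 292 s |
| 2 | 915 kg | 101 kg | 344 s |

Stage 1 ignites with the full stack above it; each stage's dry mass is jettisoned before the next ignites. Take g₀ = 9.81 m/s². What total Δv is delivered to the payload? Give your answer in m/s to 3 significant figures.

Δv ≈ 8230 m/s

Ignition mass of stage 1 = 2,880+457 + 915+101 + 140 = 4,493 kg.
Stage 1: m₀ = 4,493 kg, m_f = 4,493 − 2,880 = 1,613 kg; Δv = 292×9.81×ln(2.785) = 2864.5×1.0244 ≈ 2934 m/s.
Stage 2: m₀ = 1,156 kg, m_f = 1,156 − 915 = 241 kg; Δv = 344×9.81×ln(4.797) = 3374.6×1.5679 ≈ 5291 m/s.
Total Δv = 2934 + 5291 = 8225 m/s.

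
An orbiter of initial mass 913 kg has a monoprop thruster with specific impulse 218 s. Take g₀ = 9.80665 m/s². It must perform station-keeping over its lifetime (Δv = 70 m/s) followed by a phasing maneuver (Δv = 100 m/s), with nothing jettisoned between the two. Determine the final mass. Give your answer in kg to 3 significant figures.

v_e = Isp · g₀ = 218 × 9.80665 = 2137.8 m/s.
After the first burn: m = 913 × exp(−70/2137.8) = 913 × 0.96779 = 883.592 kg.
After the second burn: m = 883.592 × exp(−100/2137.8) = 883.592 × 0.95430 = 843.212 kg.

final mass ≈ 843 kg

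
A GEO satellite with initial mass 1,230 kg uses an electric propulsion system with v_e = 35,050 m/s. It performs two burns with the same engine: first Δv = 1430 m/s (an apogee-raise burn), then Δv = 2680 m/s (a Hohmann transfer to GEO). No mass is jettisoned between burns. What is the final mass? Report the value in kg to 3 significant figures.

After the first burn: m = 1230 × exp(−1430/35050.0) = 1230 × 0.96002 = 1,180.82 kg.
After the second burn: m = 1,180.82 × exp(−2680/35050.0) = 1,180.82 × 0.92639 = 1,093.9 kg.

final mass ≈ 1090 kg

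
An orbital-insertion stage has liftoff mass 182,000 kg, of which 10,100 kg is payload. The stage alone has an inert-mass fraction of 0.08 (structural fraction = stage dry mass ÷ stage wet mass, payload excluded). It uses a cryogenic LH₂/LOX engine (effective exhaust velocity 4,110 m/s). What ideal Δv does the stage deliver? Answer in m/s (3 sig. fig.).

Stage wet mass = m₀ − payload = 182,000 − 10,100 = 171,900 kg.
Stage dry mass = ε × stage wet mass = 0.08 × 171,900 = 13,752 kg.
Burnout mass m_f = stage dry + payload = 13,752 + 10,100 = 23,852 kg.
Δv = v_e · ln(182,000/23,852) = 4110.0 × ln(7.63) = 4110.0 × 2.0321 ≈ 8352 m/s.

Δv ≈ 8350 m/s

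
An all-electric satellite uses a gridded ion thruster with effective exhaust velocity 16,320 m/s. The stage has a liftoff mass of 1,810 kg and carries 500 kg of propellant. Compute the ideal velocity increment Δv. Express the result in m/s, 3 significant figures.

m_f = m₀ − m_prop = 1,810 − 500 = 1,310 kg.
Δv = v_e · ln(m₀/m_f) = 16320.0 × ln(1.382) = 16320.0 × 0.3233 ≈ 5276.3 m/s.

Δv ≈ 5280 m/s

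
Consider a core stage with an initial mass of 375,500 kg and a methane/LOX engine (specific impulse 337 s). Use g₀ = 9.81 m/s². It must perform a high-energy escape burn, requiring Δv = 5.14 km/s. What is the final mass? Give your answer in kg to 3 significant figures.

v_e = Isp · g₀ = 337 × 9.81 = 3306.0 m/s.
m₀/m_f = exp(Δv / v_e) = exp(5140 / 3306.0) = exp(1.5548) = 4.7340.
m_f = m₀ / 4.7340 = 375,500 / 4.7340 = 79,319.8 kg.

final mass ≈ 79300 kg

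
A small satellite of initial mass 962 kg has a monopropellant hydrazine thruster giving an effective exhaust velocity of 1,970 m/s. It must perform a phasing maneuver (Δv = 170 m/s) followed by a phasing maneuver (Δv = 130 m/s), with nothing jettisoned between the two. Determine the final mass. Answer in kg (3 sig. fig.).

After the first burn: m = 962 × exp(−170/1970.0) = 962 × 0.91732 = 882.462 kg.
After the second burn: m = 882.462 × exp(−130/1970.0) = 882.462 × 0.93614 = 826.108 kg.

final mass ≈ 826 kg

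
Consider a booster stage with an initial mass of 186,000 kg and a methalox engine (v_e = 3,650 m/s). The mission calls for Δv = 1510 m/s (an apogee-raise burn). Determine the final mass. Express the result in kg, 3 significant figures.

m₀/m_f = exp(Δv / v_e) = exp(1510 / 3650.0) = exp(0.4137) = 1.5124.
m_f = m₀ / 1.5124 = 186,000 / 1.5124 = 122,983 kg.

final mass ≈ 123000 kg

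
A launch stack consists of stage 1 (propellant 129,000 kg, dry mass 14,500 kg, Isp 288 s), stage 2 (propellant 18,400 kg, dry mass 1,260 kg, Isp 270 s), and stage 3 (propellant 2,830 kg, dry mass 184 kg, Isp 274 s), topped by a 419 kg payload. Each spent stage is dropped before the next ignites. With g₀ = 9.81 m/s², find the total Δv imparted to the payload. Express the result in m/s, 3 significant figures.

Ignition mass of stage 1 = 129,000+14,500 + 18,400+1,260 + 2,830+184 + 419 = 166,593 kg.
Stage 1: m₀ = 166,593 kg, m_f = 166,593 − 129,000 = 37,593 kg; Δv = 288×9.81×ln(4.431) = 2825.3×1.4887 ≈ 4206 m/s.
Stage 2: m₀ = 23,093 kg, m_f = 23,093 − 18,400 = 4,693 kg; Δv = 270×9.81×ln(4.921) = 2648.7×1.5935 ≈ 4221 m/s.
Stage 3: m₀ = 3,433 kg, m_f = 3,433 − 2,830 = 603 kg; Δv = 274×9.81×ln(5.693) = 2687.9×1.7393 ≈ 4675 m/s.
Total Δv = 4206 + 4221 + 4675 = 13102 m/s.

Δv ≈ 13100 m/s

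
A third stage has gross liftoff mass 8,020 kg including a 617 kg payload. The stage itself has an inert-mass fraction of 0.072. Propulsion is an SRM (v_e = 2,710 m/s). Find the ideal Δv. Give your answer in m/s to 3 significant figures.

Δv ≈ 5260 m/s

Stage wet mass = m₀ − payload = 8,020 − 617 = 7,403 kg.
Stage dry mass = ε × stage wet mass = 0.072 × 7,403 = 533.016 kg.
Burnout mass m_f = stage dry + payload = 533.016 + 617 = 1,150.016 kg.
Δv = v_e · ln(8,020/1,150.016) = 2710.0 × ln(6.974) = 2710.0 × 1.9422 ≈ 5263 m/s.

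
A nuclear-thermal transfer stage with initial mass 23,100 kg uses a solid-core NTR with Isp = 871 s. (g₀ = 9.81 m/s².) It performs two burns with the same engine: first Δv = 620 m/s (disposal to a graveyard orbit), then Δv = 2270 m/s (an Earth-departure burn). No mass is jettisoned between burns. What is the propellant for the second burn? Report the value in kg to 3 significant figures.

propellant for the second burn ≈ 5010 kg

v_e = Isp · g₀ = 871 × 9.81 = 8544.5 m/s.
After the first burn: m = 23100 × exp(−620/8544.5) = 23100 × 0.93001 = 21,483.2 kg.
After the second burn: m = 21,483.2 × exp(−2270/8544.5) = 21,483.2 × 0.76669 = 16,471 kg.
Second-burn propellant = 21,483.2 − 16,471 = 5,012.2 kg.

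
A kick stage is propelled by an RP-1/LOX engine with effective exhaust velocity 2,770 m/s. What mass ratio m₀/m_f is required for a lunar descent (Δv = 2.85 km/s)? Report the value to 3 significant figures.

mass ratio ≈ 2.80

m₀/m_f = exp(Δv / v_e) = exp(2850 / 2770.0) = exp(1.0289) = 2.7979.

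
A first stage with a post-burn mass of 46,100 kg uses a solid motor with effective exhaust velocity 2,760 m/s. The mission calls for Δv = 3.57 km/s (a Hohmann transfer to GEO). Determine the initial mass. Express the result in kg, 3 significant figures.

initial mass ≈ 168000 kg

m₀/m_f = exp(Δv / v_e) = exp(3570 / 2760.0) = exp(1.2935) = 3.6454.
m₀ = m_f × 3.6454 = 46,100 × 3.6454 = 168,053 kg.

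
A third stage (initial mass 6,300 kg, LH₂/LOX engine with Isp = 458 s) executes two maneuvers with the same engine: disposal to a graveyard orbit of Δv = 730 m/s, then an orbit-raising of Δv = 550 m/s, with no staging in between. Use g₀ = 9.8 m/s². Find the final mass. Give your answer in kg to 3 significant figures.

final mass ≈ 4740 kg

v_e = Isp · g₀ = 458 × 9.8 = 4488.4 m/s.
After the first burn: m = 6300 × exp(−730/4488.4) = 6300 × 0.84990 = 5,354.37 kg.
After the second burn: m = 5,354.37 × exp(−550/4488.4) = 5,354.37 × 0.88467 = 4,736.85 kg.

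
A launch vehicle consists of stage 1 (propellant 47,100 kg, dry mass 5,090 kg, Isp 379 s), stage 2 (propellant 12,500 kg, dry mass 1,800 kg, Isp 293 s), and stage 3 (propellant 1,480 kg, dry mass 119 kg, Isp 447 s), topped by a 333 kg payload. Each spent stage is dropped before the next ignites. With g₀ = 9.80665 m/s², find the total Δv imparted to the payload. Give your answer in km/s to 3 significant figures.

Ignition mass of stage 1 = 47,100+5,090 + 12,500+1,800 + 1,480+119 + 333 = 68,422 kg.
Stage 1: m₀ = 68,422 kg, m_f = 68,422 − 47,100 = 21,322 kg; Δv = 379×9.80665×ln(3.209) = 3716.7×1.1660 ≈ 4334 m/s.
Stage 2: m₀ = 16,232 kg, m_f = 16,232 − 12,500 = 3,732 kg; Δv = 293×9.80665×ln(4.349) = 2873.3×1.4700 ≈ 4224 m/s.
Stage 3: m₀ = 1,932 kg, m_f = 1,932 − 1,480 = 452 kg; Δv = 447×9.80665×ln(4.274) = 4383.6×1.4526 ≈ 6368 m/s.
Total Δv = 4334 + 4224 + 6368 = 14926 m/s.

Δv ≈ 14.9 km/s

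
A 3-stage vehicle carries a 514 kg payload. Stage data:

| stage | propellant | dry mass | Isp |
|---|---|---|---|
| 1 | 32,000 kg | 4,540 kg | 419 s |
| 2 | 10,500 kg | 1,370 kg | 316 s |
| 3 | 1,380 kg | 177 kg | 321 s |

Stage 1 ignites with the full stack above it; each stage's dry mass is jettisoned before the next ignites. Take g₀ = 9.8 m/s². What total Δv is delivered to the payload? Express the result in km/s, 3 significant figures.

Ignition mass of stage 1 = 32,000+4,540 + 10,500+1,370 + 1,380+177 + 514 = 50,481 kg.
Stage 1: m₀ = 50,481 kg, m_f = 50,481 − 32,000 = 18,481 kg; Δv = 419×9.8×ln(2.732) = 4106.2×1.0049 ≈ 4126 m/s.
Stage 2: m₀ = 13,941 kg, m_f = 13,941 − 10,500 = 3,441 kg; Δv = 316×9.8×ln(4.051) = 3096.8×1.3991 ≈ 4333 m/s.
Stage 3: m₀ = 2,071 kg, m_f = 2,071 − 1,380 = 691 kg; Δv = 321×9.8×ln(2.997) = 3145.8×1.0976 ≈ 3453 m/s.
Total Δv = 4126 + 4333 + 3453 = 11912 m/s.

Δv ≈ 11.9 km/s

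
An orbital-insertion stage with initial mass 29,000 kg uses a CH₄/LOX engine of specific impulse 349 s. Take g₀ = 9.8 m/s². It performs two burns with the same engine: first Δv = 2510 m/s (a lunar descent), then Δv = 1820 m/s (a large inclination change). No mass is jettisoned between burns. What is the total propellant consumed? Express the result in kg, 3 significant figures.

v_e = Isp · g₀ = 349 × 9.8 = 3420.2 m/s.
After the first burn: m = 29000 × exp(−2510/3420.2) = 29000 × 0.48005 = 13,921.5 kg.
After the second burn: m = 13,921.5 × exp(−1820/3420.2) = 13,921.5 × 0.58735 = 8,176.79 kg.
Total propellant = m₀ − m_final = 29000 − 8,176.79 = 20,823.21 kg.

total propellant consumed ≈ 20800 kg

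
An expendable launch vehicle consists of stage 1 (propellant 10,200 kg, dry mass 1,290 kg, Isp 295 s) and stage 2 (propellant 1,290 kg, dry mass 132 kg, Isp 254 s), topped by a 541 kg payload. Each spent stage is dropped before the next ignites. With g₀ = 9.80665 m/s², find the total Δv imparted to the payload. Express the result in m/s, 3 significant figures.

Δv ≈ 6770 m/s

Ignition mass of stage 1 = 10,200+1,290 + 1,290+132 + 541 = 13,453 kg.
Stage 1: m₀ = 13,453 kg, m_f = 13,453 − 10,200 = 3,253 kg; Δv = 295×9.80665×ln(4.136) = 2893.0×1.4196 ≈ 4107 m/s.
Stage 2: m₀ = 1,963 kg, m_f = 1,963 − 1,290 = 673 kg; Δv = 254×9.80665×ln(2.917) = 2490.9×1.0705 ≈ 2666 m/s.
Total Δv = 4107 + 2666 = 6773 m/s.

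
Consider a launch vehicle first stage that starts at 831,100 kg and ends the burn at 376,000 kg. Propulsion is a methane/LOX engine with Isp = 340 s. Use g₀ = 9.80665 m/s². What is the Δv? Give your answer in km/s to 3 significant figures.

Δv ≈ 2.64 km/s

v_e = Isp · g₀ = 340 × 9.80665 = 3334.3 m/s.
Using Δv = v_e ln(m₀/m_f): Δv = v_e · ln(m₀/m_f) = 3334.3 × ln(2.21) = 3334.3 × 0.7932 ≈ 2644.6 m/s.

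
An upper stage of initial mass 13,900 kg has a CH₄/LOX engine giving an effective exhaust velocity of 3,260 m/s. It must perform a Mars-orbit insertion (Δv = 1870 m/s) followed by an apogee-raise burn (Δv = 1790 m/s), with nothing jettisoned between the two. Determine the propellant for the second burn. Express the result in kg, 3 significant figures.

propellant for the second burn ≈ 3310 kg

After the first burn: m = 13900 × exp(−1870/3260.0) = 13900 × 0.56348 = 7,832.37 kg.
After the second burn: m = 7,832.37 × exp(−1790/3260.0) = 7,832.37 × 0.57748 = 4,523.04 kg.
Second-burn propellant = 7,832.37 − 4,523.04 = 3,309.33 kg.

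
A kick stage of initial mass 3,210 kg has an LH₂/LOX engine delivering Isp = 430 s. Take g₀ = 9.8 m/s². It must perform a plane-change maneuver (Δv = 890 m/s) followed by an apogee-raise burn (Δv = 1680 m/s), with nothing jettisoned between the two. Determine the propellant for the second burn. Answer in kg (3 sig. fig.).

propellant for the second burn ≈ 854 kg

v_e = Isp · g₀ = 430 × 9.8 = 4214.0 m/s.
After the first burn: m = 3210 × exp(−890/4214.0) = 3210 × 0.80961 = 2,598.85 kg.
After the second burn: m = 2,598.85 × exp(−1680/4214.0) = 2,598.85 × 0.67121 = 1,744.37 kg.
Second-burn propellant = 2,598.85 − 1,744.37 = 854.48 kg.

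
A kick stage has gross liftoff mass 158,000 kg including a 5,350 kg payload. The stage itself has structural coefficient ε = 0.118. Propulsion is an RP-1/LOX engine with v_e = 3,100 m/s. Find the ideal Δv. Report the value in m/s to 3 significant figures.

Δv ≈ 5930 m/s

Stage wet mass = m₀ − payload = 158,000 − 5,350 = 152,650 kg.
Stage dry mass = ε × stage wet mass = 0.118 × 152,650 = 18,012.7 kg.
Burnout mass m_f = stage dry + payload = 18,012.7 + 5,350 = 23,362.7 kg.
Δv = v_e · ln(158,000/23,362.7) = 3100.0 × ln(6.763) = 3100.0 × 1.9115 ≈ 5926 m/s.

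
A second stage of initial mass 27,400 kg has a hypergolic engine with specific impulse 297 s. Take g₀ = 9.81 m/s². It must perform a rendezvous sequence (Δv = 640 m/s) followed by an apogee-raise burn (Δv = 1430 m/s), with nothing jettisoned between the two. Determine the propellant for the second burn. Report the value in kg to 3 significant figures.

propellant for the second burn ≈ 8530 kg

v_e = Isp · g₀ = 297 × 9.81 = 2913.6 m/s.
After the first burn: m = 27400 × exp(−640/2913.6) = 27400 × 0.80279 = 21,996.4 kg.
After the second burn: m = 21,996.4 × exp(−1430/2913.6) = 21,996.4 × 0.61213 = 13,464.7 kg.
Second-burn propellant = 21,996.4 − 13,464.7 = 8,531.7 kg.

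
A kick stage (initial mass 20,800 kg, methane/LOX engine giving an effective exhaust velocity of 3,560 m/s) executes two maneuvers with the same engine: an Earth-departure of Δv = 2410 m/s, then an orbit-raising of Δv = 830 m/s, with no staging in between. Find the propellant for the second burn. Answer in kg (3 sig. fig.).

After the first burn: m = 20800 × exp(−2410/3560.0) = 20800 × 0.50816 = 10,569.7 kg.
After the second burn: m = 10,569.7 × exp(−830/3560.0) = 10,569.7 × 0.79204 = 8,371.63 kg.
Second-burn propellant = 10,569.7 − 8,371.63 = 2,198.07 kg.

propellant for the second burn ≈ 2200 kg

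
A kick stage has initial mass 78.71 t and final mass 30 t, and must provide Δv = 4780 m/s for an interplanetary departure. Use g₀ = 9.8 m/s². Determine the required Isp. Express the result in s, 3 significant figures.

Isp ≈ 506 s

ln(m₀/m_f) = ln(78710/30000) = ln(2.624) = 0.9646.
v_e = Δv / ln(m₀/m_f) = 4780 / 0.9646 = 4955.6 m/s.
Isp = v_e / g₀ = 4955.6 / 9.8 = 505.7 s.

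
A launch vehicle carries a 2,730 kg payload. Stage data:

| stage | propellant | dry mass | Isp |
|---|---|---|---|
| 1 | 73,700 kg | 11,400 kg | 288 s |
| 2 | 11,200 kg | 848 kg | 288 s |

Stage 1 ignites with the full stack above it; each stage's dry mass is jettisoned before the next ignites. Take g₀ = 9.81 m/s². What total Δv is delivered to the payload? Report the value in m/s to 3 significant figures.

Ignition mass of stage 1 = 73,700+11,400 + 11,200+848 + 2,730 = 99,878 kg.
Stage 1: m₀ = 99,878 kg, m_f = 99,878 − 73,700 = 26,178 kg; Δv = 288×9.81×ln(3.815) = 2825.3×1.3390 ≈ 3783 m/s.
Stage 2: m₀ = 14,778 kg, m_f = 14,778 − 11,200 = 3,578 kg; Δv = 288×9.81×ln(4.13) = 2825.3×1.4183 ≈ 4007 m/s.
Total Δv = 3783 + 4007 = 7790 m/s.

Δv ≈ 7790 m/s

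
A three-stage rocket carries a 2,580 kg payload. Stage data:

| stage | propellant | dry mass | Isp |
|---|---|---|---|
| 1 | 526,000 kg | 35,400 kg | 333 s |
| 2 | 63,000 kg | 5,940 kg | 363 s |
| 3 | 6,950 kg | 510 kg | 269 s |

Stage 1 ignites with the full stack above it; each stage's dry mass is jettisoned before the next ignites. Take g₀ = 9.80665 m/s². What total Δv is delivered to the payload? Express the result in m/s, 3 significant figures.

Δv ≈ 14400 m/s

Ignition mass of stage 1 = 526,000+35,400 + 63,000+5,940 + 6,950+510 + 2,580 = 640,380 kg.
Stage 1: m₀ = 640,380 kg, m_f = 640,380 − 526,000 = 114,380 kg; Δv = 333×9.80665×ln(5.599) = 3265.6×1.7225 ≈ 5625 m/s.
Stage 2: m₀ = 78,980 kg, m_f = 78,980 − 63,000 = 15,980 kg; Δv = 363×9.80665×ln(4.942) = 3559.8×1.5979 ≈ 5688 m/s.
Stage 3: m₀ = 10,040 kg, m_f = 10,040 − 6,950 = 3,090 kg; Δv = 269×9.80665×ln(3.249) = 2638.0×1.1784 ≈ 3109 m/s.
Total Δv = 5625 + 5688 + 3109 = 14422 m/s.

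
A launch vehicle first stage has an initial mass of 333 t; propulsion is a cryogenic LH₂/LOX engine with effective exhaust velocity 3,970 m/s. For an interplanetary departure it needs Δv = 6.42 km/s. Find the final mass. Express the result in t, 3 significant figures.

final mass ≈ 66.1 t

Using Δv = v_e ln(m₀/m_f): m₀/m_f = exp(Δv / v_e) = exp(6420 / 3970.0) = exp(1.6171) = 5.0386.
m_f = m₀ / 5.0386 = 333 / 5.0386 = 66.0898 t.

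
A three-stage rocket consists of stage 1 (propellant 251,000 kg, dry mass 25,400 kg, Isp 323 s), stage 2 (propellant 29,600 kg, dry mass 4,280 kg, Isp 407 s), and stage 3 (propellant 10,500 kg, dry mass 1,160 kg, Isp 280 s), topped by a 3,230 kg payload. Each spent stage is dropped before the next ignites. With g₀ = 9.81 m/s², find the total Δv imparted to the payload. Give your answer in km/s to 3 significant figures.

Ignition mass of stage 1 = 251,000+25,400 + 29,600+4,280 + 10,500+1,160 + 3,230 = 325,170 kg.
Stage 1: m₀ = 325,170 kg, m_f = 325,170 − 251,000 = 74,170 kg; Δv = 323×9.81×ln(4.384) = 3168.6×1.4780 ≈ 4683 m/s.
Stage 2: m₀ = 48,770 kg, m_f = 48,770 − 29,600 = 19,170 kg; Δv = 407×9.81×ln(2.544) = 3992.7×0.9338 ≈ 3728 m/s.
Stage 3: m₀ = 14,890 kg, m_f = 14,890 − 10,500 = 4,390 kg; Δv = 280×9.81×ln(3.392) = 2746.8×1.2214 ≈ 3355 m/s.
Total Δv = 4683 + 3728 + 3355 = 11766 m/s.

Δv ≈ 11.8 km/s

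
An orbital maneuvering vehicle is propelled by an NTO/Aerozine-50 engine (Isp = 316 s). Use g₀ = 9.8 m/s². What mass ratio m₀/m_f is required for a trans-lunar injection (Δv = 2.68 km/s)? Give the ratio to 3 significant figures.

v_e = Isp · g₀ = 316 × 9.8 = 3096.8 m/s.
Rocket equation: m₀/m_f = exp(Δv / v_e) = exp(2680 / 3096.8) = exp(0.8654) = 2.3760.

mass ratio ≈ 2.38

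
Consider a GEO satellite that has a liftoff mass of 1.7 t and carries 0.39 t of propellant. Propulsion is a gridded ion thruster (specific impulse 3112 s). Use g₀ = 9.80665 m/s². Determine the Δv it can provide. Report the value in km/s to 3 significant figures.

Δv ≈ 7.95 km/s

v_e = Isp · g₀ = 3112 × 9.80665 = 30518.3 m/s.
m_f = m₀ − m_prop = 1.7 − 0.39 = 1.31 t.
Δv = v_e · ln(m₀/m_f) = 30518.3 × ln(1.298) = 30518.3 × 0.2606 ≈ 7953.1 m/s.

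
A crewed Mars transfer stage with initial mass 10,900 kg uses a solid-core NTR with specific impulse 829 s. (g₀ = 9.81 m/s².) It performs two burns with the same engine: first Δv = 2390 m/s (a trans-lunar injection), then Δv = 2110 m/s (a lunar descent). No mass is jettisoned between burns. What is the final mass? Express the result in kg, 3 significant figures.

final mass ≈ 6270 kg

v_e = Isp · g₀ = 829 × 9.81 = 8132.5 m/s.
After the first burn: m = 10900 × exp(−2390/8132.5) = 10900 × 0.74536 = 8,124.42 kg.
After the second burn: m = 8,124.42 × exp(−2110/8132.5) = 8,124.42 × 0.77147 = 6,267.75 kg.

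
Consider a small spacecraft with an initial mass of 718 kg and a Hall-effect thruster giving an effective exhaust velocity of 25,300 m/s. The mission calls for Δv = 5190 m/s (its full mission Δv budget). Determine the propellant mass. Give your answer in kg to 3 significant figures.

propellant mass ≈ 133 kg

Rocket equation: m₀/m_f = exp(Δv / v_e) = exp(5190 / 25300.0) = exp(0.2051) = 1.2277.
m_f = 718 / 1.2277 = 584.833 kg, so propellant = m₀ − m_f = 718 − 584.833 = 133.167 kg.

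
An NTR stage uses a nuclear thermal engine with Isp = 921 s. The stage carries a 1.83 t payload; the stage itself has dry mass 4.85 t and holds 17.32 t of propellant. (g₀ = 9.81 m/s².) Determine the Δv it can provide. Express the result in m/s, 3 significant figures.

v_e = Isp · g₀ = 921 × 9.81 = 9035.0 m/s.
m₀ = payload + dry + propellant = 1.83 + 4.85 + 17.32 = 24 t.
m_f = payload + dry = 1.83 + 4.85 = 6.68 t.
By the Tsiolkovsky rocket equation, Δv = v_e · ln(m₀/m_f) = 9035.0 × ln(3.593) = 9035.0 × 1.2789 ≈ 11555.2 m/s.

Δv ≈ 11600 m/s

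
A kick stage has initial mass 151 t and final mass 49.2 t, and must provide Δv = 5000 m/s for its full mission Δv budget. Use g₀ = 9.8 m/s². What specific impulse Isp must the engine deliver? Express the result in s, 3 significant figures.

ln(m₀/m_f) = ln(151000/49200) = ln(3.069) = 1.1214.
v_e = Δv / ln(m₀/m_f) = 5000 / 1.1214 = 4458.8 m/s.
Isp = v_e / g₀ = 4458.8 / 9.8 = 455.0 s.

Isp ≈ 455 s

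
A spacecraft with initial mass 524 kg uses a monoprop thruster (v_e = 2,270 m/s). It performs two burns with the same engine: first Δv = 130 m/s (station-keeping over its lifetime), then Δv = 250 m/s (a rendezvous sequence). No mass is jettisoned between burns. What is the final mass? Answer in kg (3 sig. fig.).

final mass ≈ 443 kg

After the first burn: m = 524 × exp(−130/2270.0) = 524 × 0.94434 = 494.834 kg.
After the second burn: m = 494.834 × exp(−250/2270.0) = 494.834 × 0.89572 = 443.233 kg.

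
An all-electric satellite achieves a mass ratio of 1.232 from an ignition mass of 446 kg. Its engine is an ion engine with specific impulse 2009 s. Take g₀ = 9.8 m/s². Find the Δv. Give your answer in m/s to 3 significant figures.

v_e = Isp · g₀ = 2009 × 9.8 = 19688.2 m/s.
From the ideal rocket equation, Δv = v_e · ln(1.232) = 19688.2 × 0.2086 ≈ 4107.7 m/s.

Δv ≈ 4110 m/s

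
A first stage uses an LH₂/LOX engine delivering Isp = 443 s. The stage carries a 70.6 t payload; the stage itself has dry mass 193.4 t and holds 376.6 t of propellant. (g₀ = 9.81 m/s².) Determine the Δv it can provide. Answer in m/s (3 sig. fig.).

Δv ≈ 3850 m/s

v_e = Isp · g₀ = 443 × 9.81 = 4345.8 m/s.
m₀ = payload + dry + propellant = 70.6 + 193.4 + 376.6 = 640.6 t.
m_f = payload + dry = 70.6 + 193.4 = 264 t.
Using Δv = v_e ln(m₀/m_f): Δv = v_e · ln(m₀/m_f) = 4345.8 × ln(2.427) = 4345.8 × 0.8865 ≈ 3852.4 m/s.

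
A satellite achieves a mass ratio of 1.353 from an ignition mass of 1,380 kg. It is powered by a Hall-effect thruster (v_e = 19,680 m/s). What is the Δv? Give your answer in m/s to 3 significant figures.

Δv = v_e · ln(1.353) = 19680.0 × 0.3023 ≈ 5949.7 m/s.

Δv ≈ 5950 m/s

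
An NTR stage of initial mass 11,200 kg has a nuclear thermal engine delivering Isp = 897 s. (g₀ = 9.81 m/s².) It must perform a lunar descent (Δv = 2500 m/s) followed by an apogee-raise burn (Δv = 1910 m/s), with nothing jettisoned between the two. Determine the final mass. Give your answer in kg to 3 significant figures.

final mass ≈ 6790 kg

v_e = Isp · g₀ = 897 × 9.81 = 8799.6 m/s.
After the first burn: m = 11200 × exp(−2500/8799.6) = 11200 × 0.75269 = 8,430.13 kg.
After the second burn: m = 8,430.13 × exp(−1910/8799.6) = 8,430.13 × 0.80488 = 6,785.24 kg.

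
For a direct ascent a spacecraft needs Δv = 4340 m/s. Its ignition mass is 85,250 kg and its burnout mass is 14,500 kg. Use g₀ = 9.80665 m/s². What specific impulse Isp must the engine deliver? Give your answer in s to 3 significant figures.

ln(m₀/m_f) = ln(85250/14500) = ln(5.879) = 1.7714.
Rocket equation: v_e = Δv / ln(m₀/m_f) = 4340 / 1.7714 = 2450.0 m/s.
Isp = v_e / g₀ = 2450.0 / 9.80665 = 249.8 s.

Isp ≈ 250 s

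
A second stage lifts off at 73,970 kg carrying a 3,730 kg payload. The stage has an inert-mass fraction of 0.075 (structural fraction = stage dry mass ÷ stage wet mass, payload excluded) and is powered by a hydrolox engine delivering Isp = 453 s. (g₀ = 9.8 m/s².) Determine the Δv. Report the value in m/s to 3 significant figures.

Stage wet mass = m₀ − payload = 73,970 − 3,730 = 70,240 kg.
Stage dry mass = ε × stage wet mass = 0.075 × 70,240 = 5,268 kg.
Burnout mass m_f = stage dry + payload = 5,268 + 3,730 = 8,998 kg.
v_e = Isp · g₀ = 453 × 9.8 = 4439.4 m/s.
Δv = v_e · ln(73,970/8,998) = 4439.4 × ln(8.221) = 4439.4 × 2.1067 ≈ 9352 m/s.

Δv ≈ 9350 m/s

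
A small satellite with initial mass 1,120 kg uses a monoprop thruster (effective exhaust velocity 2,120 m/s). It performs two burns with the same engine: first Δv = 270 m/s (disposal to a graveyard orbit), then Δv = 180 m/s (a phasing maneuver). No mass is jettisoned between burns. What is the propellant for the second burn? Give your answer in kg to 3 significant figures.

After the first burn: m = 1120 × exp(−270/2120.0) = 1120 × 0.88042 = 986.07 kg.
After the second burn: m = 986.07 × exp(−180/2120.0) = 986.07 × 0.91860 = 905.804 kg.
Second-burn propellant = 986.07 − 905.804 = 80.266 kg.

propellant for the second burn ≈ 80.3 kg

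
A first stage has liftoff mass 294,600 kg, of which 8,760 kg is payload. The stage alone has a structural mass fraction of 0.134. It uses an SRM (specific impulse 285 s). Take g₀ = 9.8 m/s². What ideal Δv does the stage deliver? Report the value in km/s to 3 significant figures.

Stage wet mass = m₀ − payload = 294,600 − 8,760 = 285,840 kg.
Stage dry mass = ε × stage wet mass = 0.134 × 285,840 = 38,302.6 kg.
Burnout mass m_f = stage dry + payload = 38,302.6 + 8,760 = 47,062.6 kg.
v_e = Isp · g₀ = 285 × 9.8 = 2793.0 m/s.
By the Tsiolkovsky rocket equation, Δv = v_e · ln(294,600/47,062.6) = 2793.0 × ln(6.26) = 2793.0 × 1.8341 ≈ 5123 m/s.

Δv ≈ 5.12 km/s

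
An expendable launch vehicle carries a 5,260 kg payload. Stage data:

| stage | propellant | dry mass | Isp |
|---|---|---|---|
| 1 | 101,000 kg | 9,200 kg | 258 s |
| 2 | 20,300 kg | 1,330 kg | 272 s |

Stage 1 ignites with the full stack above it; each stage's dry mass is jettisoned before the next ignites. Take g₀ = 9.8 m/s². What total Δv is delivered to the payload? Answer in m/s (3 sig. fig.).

Ignition mass of stage 1 = 101,000+9,200 + 20,300+1,330 + 5,260 = 137,090 kg.
Stage 1: m₀ = 137,090 kg, m_f = 137,090 − 101,000 = 36,090 kg; Δv = 258×9.8×ln(3.799) = 2528.4×1.3346 ≈ 3374 m/s.
Stage 2: m₀ = 26,890 kg, m_f = 26,890 − 20,300 = 6,590 kg; Δv = 272×9.8×ln(4.08) = 2665.6×1.4062 ≈ 3748 m/s.
Total Δv = 3374 + 3748 = 7122 m/s.

Δv ≈ 7120 m/s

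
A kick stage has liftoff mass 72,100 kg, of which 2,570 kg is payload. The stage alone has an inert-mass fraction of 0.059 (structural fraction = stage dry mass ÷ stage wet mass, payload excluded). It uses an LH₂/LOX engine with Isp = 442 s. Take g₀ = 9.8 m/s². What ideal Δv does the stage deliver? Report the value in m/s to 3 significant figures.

Δv ≈ 10300 m/s

Stage wet mass = m₀ − payload = 72,100 − 2,570 = 69,530 kg.
Stage dry mass = ε × stage wet mass = 0.059 × 69,530 = 4,102.27 kg.
Burnout mass m_f = stage dry + payload = 4,102.27 + 2,570 = 6,672.27 kg.
v_e = Isp · g₀ = 442 × 9.8 = 4331.6 m/s.
Δv = v_e · ln(72,100/6,672.27) = 4331.6 × ln(10.81) = 4331.6 × 2.3801 ≈ 10310 m/s.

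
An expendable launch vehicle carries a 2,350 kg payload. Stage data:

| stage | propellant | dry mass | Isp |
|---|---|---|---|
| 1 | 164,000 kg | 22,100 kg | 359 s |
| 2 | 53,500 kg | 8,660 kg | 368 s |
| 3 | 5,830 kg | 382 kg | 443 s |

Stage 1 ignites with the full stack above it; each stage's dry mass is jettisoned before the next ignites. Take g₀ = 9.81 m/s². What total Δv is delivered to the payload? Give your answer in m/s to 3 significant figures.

Δv ≈ 13600 m/s

Ignition mass of stage 1 = 164,000+22,100 + 53,500+8,660 + 5,830+382 + 2,350 = 256,822 kg.
Stage 1: m₀ = 256,822 kg, m_f = 256,822 − 164,000 = 92,822 kg; Δv = 359×9.81×ln(2.767) = 3521.8×1.0177 ≈ 3584 m/s.
Stage 2: m₀ = 70,722 kg, m_f = 70,722 − 53,500 = 17,222 kg; Δv = 368×9.81×ln(4.106) = 3610.1×1.4126 ≈ 5099 m/s.
Stage 3: m₀ = 8,562 kg, m_f = 8,562 − 5,830 = 2,732 kg; Δv = 443×9.81×ln(3.134) = 4345.8×1.1423 ≈ 4964 m/s.
Total Δv = 3584 + 5099 + 4964 = 13647 m/s.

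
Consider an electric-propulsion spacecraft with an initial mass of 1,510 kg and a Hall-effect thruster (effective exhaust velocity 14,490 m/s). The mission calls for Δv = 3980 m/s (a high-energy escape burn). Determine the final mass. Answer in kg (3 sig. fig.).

From the ideal rocket equation, m₀/m_f = exp(Δv / v_e) = exp(3980 / 14490.0) = exp(0.2747) = 1.3161.
m_f = m₀ / 1.3161 = 1,510 / 1.3161 = 1,147.33 kg.

final mass ≈ 1150 kg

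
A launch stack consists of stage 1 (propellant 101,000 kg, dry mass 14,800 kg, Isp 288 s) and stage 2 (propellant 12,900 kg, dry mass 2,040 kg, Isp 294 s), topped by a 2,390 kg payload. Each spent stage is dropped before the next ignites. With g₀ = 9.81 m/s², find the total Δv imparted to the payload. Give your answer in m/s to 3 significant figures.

Ignition mass of stage 1 = 101,000+14,800 + 12,900+2,040 + 2,390 = 133,130 kg.
Stage 1: m₀ = 133,130 kg, m_f = 133,130 − 101,000 = 32,130 kg; Δv = 288×9.81×ln(4.143) = 2825.3×1.4215 ≈ 4016 m/s.
Stage 2: m₀ = 17,330 kg, m_f = 17,330 − 12,900 = 4,430 kg; Δv = 294×9.81×ln(3.912) = 2884.1×1.3640 ≈ 3934 m/s.
Total Δv = 4016 + 3934 = 7950 m/s.

Δv ≈ 7950 m/s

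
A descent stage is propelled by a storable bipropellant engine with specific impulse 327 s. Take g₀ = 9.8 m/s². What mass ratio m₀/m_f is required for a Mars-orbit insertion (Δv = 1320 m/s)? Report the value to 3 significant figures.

v_e = Isp · g₀ = 327 × 9.8 = 3204.6 m/s.
By the Tsiolkovsky rocket equation, m₀/m_f = exp(Δv / v_e) = exp(1320 / 3204.6) = exp(0.4119) = 1.5097.

mass ratio ≈ 1.51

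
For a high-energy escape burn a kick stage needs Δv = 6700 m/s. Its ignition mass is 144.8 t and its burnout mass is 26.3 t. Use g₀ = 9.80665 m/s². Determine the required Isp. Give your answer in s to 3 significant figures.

ln(m₀/m_f) = ln(144800/26300) = ln(5.506) = 1.7058.
By the Tsiolkovsky rocket equation, v_e = Δv / ln(m₀/m_f) = 6700 / 1.7058 = 3927.8 m/s.
Isp = v_e / g₀ = 3927.8 / 9.80665 = 400.5 s.

Isp ≈ 401 s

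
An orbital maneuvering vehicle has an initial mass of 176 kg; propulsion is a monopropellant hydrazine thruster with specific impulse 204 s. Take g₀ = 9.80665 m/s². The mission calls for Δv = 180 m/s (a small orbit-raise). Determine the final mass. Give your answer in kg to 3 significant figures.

final mass ≈ 161 kg

v_e = Isp · g₀ = 204 × 9.80665 = 2000.6 m/s.
m₀/m_f = exp(Δv / v_e) = exp(180 / 2000.6) = exp(0.0900) = 1.0941.
m_f = m₀ / 1.0941 = 176 / 1.0941 = 160.863 kg.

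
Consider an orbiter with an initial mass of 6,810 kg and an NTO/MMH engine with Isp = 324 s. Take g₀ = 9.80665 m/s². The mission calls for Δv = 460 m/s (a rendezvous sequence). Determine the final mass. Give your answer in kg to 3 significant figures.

final mass ≈ 5890 kg

v_e = Isp · g₀ = 324 × 9.80665 = 3177.4 m/s.
Using Δv = v_e ln(m₀/m_f): m₀/m_f = exp(Δv / v_e) = exp(460 / 3177.4) = exp(0.1448) = 1.1558.
m_f = m₀ / 1.1558 = 6,810 / 1.1558 = 5,892.02 kg.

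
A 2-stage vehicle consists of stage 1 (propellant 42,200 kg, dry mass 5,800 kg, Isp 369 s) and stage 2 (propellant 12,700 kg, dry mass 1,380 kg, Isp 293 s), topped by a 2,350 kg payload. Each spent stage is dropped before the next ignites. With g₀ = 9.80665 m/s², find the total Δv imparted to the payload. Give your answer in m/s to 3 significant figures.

Ignition mass of stage 1 = 42,200+5,800 + 12,700+1,380 + 2,350 = 64,430 kg.
Stage 1: m₀ = 64,430 kg, m_f = 64,430 − 42,200 = 22,230 kg; Δv = 369×9.80665×ln(2.898) = 3618.7×1.0641 ≈ 3851 m/s.
Stage 2: m₀ = 16,430 kg, m_f = 16,430 − 12,700 = 3,730 kg; Δv = 293×9.80665×ln(4.405) = 2873.3×1.4827 ≈ 4260 m/s.
Total Δv = 3851 + 4260 = 8111 m/s.

Δv ≈ 8110 m/s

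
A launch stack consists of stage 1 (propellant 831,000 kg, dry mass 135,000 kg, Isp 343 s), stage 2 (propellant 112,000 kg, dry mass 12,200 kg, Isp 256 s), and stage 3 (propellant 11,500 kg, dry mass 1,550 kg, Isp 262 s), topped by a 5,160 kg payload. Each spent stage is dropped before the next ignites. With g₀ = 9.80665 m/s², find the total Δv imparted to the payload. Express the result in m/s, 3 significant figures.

Ignition mass of stage 1 = 831,000+135,000 + 112,000+12,200 + 11,500+1,550 + 5,160 = 1,108,410 kg.
Stage 1: m₀ = 1,108,410 kg, m_f = 1,108,410 − 831,000 = 277,410 kg; Δv = 343×9.80665×ln(3.996) = 3363.7×1.3852 ≈ 4659 m/s.
Stage 2: m₀ = 142,410 kg, m_f = 142,410 − 112,000 = 30,410 kg; Δv = 256×9.80665×ln(4.683) = 2510.5×1.5439 ≈ 3876 m/s.
Stage 3: m₀ = 18,210 kg, m_f = 18,210 − 11,500 = 6,710 kg; Δv = 262×9.80665×ln(2.714) = 2569.3×0.9984 ≈ 2565 m/s.
Total Δv = 4659 + 3876 + 2565 = 11100 m/s.

Δv ≈ 11100 m/s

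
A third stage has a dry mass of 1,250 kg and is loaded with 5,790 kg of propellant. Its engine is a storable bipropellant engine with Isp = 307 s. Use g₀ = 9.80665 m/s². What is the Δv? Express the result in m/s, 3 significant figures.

v_e = Isp · g₀ = 307 × 9.80665 = 3010.6 m/s.
m₀ = m_dry + m_prop = 1,250 + 5,790 = 7,040 kg.
From the ideal rocket equation, Δv = v_e · ln(m₀/m_f) = 3010.6 × ln(5.632) = 3010.6 × 1.7285 ≈ 5203.8 m/s.

Δv ≈ 5200 m/s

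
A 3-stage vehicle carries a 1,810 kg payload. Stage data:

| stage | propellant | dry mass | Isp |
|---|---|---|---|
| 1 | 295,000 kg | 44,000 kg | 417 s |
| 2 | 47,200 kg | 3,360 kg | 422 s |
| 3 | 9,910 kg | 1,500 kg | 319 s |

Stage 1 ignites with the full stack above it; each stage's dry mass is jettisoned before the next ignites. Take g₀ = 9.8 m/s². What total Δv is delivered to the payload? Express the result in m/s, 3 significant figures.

Ignition mass of stage 1 = 295,000+44,000 + 47,200+3,360 + 9,910+1,500 + 1,810 = 402,780 kg.
Stage 1: m₀ = 402,780 kg, m_f = 402,780 − 295,000 = 107,780 kg; Δv = 417×9.8×ln(3.737) = 4086.6×1.3183 ≈ 5387 m/s.
Stage 2: m₀ = 63,780 kg, m_f = 63,780 − 47,200 = 16,580 kg; Δv = 422×9.8×ln(3.847) = 4135.6×1.3472 ≈ 5572 m/s.
Stage 3: m₀ = 13,220 kg, m_f = 13,220 − 9,910 = 3,310 kg; Δv = 319×9.8×ln(3.994) = 3126.2×1.3848 ≈ 4329 m/s.
Total Δv = 5387 + 5572 + 4329 = 15288 m/s.

Δv ≈ 15300 m/s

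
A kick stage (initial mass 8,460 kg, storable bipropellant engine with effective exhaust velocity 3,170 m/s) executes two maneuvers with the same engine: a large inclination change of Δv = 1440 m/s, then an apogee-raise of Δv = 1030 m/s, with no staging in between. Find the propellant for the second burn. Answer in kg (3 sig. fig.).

propellant for the second burn ≈ 1490 kg

After the first burn: m = 8460 × exp(−1440/3170.0) = 8460 × 0.63492 = 5,371.42 kg.
After the second burn: m = 5,371.42 × exp(−1030/3170.0) = 5,371.42 × 0.72258 = 3,881.28 kg.
Second-burn propellant = 5,371.42 − 3,881.28 = 1,490.14 kg.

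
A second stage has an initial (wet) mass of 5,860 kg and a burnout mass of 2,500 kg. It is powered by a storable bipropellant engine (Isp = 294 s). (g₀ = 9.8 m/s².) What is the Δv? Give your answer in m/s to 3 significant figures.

v_e = Isp · g₀ = 294 × 9.8 = 2881.2 m/s.
Δv = v_e · ln(m₀/m_f) = 2881.2 × ln(2.344) = 2881.2 × 0.8519 ≈ 2454.4 m/s.

Δv ≈ 2450 m/s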